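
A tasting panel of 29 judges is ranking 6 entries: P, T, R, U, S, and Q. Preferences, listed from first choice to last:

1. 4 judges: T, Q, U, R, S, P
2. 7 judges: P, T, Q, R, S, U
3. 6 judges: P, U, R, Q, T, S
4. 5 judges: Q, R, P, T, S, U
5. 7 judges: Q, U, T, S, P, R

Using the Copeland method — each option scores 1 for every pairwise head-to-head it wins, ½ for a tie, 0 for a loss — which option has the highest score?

P: beats T, R, U, and S; loses to Q → score 4.
T: beats R, U, and S; loses to P and Q → score 3.
R: beats S; loses to P, T, U, and Q → score 1.
U: beats R and S; loses to P, T, and Q → score 2.
S: loses to P, T, R, U, and Q → score 0.
Q: beats P, T, R, U, and S → score 5.
Q has the best pairwise record.

Q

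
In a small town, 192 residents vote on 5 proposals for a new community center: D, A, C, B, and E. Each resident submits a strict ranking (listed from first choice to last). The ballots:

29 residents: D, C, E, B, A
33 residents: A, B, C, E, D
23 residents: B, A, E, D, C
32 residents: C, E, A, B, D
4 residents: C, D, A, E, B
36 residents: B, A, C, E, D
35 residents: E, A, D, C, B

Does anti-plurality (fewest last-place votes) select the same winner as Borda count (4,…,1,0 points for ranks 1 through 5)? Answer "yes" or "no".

Anti-plurality — last-place votes: D 101, A 29, C 23, B 39, E 0. Winner: E.
Borda — scores: D 221, A 486, C 404, B 396, E 413. Winner: A.
The two methods disagree.

no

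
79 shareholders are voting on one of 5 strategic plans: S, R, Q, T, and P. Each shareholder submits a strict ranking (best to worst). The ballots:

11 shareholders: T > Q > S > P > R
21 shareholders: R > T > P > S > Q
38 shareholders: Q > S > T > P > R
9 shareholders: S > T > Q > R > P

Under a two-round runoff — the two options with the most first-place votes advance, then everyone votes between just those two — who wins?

Q

Round 1 first-place votes: S 9, R 21, Q 38, T 11, P 0.
Q and R advance.
Runoff: Q is preferred to R by 58 voters; R by 21.
Q wins the runoff.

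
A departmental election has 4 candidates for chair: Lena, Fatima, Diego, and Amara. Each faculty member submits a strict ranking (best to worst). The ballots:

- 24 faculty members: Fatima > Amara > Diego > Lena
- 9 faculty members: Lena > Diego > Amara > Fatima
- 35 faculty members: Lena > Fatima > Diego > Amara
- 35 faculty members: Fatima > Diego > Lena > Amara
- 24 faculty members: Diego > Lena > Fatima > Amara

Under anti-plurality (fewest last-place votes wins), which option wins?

Diego

Last-place votes: Lena 24, Fatima 9, Diego 0, Amara 94.
Diego is ranked last by the fewest voters, so Diego wins.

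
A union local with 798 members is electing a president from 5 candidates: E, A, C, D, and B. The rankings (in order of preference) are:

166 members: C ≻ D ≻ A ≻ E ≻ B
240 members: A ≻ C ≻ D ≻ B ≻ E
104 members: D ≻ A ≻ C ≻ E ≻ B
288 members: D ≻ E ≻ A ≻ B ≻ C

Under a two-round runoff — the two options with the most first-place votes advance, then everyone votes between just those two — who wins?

D

Round 1 first-place votes: E 0, A 240, C 166, D 392, B 0.
D and A advance.
Runoff: D is preferred to A by 558 voters; A by 240.
D wins the runoff.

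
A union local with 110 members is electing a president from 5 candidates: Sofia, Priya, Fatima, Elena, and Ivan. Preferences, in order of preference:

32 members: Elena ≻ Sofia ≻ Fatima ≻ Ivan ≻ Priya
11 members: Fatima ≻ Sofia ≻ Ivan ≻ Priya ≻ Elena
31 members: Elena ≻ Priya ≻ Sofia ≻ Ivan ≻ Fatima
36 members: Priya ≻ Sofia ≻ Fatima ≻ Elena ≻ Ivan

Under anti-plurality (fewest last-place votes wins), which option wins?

Last-place votes: Sofia 0, Priya 32, Fatima 31, Elena 11, Ivan 36.
Sofia is ranked last by the fewest voters, so Sofia wins.

Sofia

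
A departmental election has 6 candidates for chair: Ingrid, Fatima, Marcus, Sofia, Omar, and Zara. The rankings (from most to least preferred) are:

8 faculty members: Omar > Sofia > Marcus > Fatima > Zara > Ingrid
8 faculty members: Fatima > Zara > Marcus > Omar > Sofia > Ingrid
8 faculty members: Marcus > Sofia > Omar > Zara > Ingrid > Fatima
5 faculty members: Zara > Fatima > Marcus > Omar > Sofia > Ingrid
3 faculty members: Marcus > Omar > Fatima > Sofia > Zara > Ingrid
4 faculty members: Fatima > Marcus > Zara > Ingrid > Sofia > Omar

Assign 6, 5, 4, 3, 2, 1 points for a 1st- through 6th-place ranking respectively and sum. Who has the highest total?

Marcus

Ingrid: 8·1 + 8·1 + 8·2 + 5·1 + 3·1 + 4·3 = 52
Fatima: 8·3 + 8·6 + 8·1 + 5·5 + 3·4 + 4·6 = 141
Marcus: 8·4 + 8·4 + 8·6 + 5·4 + 3·6 + 4·5 = 170
Sofia: 8·5 + 8·2 + 8·5 + 5·2 + 3·3 + 4·2 = 123
Omar: 8·6 + 8·3 + 8·4 + 5·3 + 3·5 + 4·1 = 138
Zara: 8·2 + 8·5 + 8·3 + 5·6 + 3·2 + 4·4 = 132
Marcus has the highest Borda score (170).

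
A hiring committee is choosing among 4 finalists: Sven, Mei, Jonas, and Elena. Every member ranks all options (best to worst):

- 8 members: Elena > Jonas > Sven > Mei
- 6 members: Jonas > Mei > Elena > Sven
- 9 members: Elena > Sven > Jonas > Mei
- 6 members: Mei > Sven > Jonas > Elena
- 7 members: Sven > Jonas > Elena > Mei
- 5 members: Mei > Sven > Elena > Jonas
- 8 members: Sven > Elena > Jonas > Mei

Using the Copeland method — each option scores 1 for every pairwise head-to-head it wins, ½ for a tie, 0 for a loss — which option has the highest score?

Sven

Sven: beats Mei, Jonas, and Elena → score 3.
Mei: loses to Sven, Jonas, and Elena → score 0.
Jonas: beats Mei; loses to Sven and Elena → score 1.
Elena: beats Mei and Jonas; loses to Sven → score 2.
Sven has the best pairwise record.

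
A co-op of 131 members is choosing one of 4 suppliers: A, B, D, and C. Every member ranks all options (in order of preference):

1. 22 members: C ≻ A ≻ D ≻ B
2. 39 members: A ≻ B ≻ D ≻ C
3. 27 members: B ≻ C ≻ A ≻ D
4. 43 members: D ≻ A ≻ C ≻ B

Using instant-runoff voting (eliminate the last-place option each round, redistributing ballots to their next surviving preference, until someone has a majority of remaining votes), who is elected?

A

Round 1: A 39, B 27, D 43, C 22. Eliminate C.
Round 2: A 61, B 27, D 43. Eliminate B.
Round 3: A 88, D 43. A has a majority.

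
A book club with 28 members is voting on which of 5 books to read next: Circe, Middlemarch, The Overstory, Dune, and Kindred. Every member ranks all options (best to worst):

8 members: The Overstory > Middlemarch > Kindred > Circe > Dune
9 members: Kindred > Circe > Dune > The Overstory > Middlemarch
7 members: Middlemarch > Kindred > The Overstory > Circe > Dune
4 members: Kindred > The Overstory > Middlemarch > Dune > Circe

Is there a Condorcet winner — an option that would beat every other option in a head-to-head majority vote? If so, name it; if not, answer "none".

none

Checking pairwise contests:
Middlemarch beats Circe 19–9.
The Overstory beats Middlemarch 21–7.
Kindred beats The Overstory 20–8.
Circe beats Dune 24–4.
Middlemarch beats Kindred 15–13.
Every option loses at least one head-to-head, so there is no Condorcet winner.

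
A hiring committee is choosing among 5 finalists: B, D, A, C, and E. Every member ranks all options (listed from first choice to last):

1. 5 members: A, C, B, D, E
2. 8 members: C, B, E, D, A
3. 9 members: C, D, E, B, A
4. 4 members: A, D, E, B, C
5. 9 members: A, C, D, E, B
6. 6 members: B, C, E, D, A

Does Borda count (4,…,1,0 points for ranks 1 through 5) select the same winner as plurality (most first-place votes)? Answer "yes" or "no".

no

Borda — scores: B 71, D 76, A 72, C 128, E 63. Winner: C.
Plurality — first-place votes: B 6, D 0, A 18, C 17, E 0. Winner: A.
The two methods disagree.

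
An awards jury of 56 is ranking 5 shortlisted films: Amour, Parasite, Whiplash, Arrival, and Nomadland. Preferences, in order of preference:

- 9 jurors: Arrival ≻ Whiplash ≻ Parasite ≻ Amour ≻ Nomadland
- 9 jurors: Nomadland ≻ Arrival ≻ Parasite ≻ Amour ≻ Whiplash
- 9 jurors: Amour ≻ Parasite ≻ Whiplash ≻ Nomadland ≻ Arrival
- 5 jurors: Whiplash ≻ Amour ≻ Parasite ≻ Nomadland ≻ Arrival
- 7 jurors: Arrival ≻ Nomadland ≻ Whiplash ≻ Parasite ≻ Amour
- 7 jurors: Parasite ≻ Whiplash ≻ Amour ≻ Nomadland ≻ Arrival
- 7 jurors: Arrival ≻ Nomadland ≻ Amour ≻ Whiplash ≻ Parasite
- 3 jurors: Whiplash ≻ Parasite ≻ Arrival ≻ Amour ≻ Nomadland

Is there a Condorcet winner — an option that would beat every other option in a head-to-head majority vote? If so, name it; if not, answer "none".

none

Checking pairwise contests:
Parasite beats Amour 35–21.
Whiplash beats Parasite 31–25.
Arrival beats Whiplash 32–24.
Nomadland beats Arrival 30–26.
Amour beats Nomadland 33–23.
Every option loses at least one head-to-head, so there is no Condorcet winner.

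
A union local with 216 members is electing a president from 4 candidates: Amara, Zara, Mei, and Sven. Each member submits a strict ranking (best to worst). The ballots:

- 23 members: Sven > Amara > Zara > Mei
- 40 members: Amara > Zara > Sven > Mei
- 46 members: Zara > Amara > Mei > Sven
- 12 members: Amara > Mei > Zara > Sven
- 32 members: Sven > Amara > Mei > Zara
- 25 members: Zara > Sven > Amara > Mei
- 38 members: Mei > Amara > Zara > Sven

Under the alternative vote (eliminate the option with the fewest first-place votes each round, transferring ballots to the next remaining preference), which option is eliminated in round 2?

Round 1: Amara 52, Zara 71, Mei 38, Sven 55. Eliminate Mei.
Round 2: Amara 90, Zara 71, Sven 55. Eliminate Sven.

Sven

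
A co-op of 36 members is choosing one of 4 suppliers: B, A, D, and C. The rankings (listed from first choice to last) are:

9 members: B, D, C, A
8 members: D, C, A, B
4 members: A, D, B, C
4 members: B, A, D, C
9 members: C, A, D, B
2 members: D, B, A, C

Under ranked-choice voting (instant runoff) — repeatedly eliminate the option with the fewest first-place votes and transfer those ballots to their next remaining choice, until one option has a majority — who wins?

D

Round 1: B 13, A 4, D 10, C 9. Eliminate A.
Round 2: B 13, D 14, C 9. Eliminate C.
Round 3: B 13, D 23. D has a majority.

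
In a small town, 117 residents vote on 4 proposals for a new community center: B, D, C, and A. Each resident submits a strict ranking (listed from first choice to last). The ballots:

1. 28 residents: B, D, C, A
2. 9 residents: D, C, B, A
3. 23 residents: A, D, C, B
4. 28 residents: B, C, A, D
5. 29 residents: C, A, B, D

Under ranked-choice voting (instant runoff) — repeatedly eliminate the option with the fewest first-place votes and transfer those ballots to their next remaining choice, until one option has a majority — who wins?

Round 1: B 56, D 9, C 29, A 23. Eliminate D.
Round 2: B 56, C 38, A 23. Eliminate A.
Round 3: B 56, C 61. C has a majority.

C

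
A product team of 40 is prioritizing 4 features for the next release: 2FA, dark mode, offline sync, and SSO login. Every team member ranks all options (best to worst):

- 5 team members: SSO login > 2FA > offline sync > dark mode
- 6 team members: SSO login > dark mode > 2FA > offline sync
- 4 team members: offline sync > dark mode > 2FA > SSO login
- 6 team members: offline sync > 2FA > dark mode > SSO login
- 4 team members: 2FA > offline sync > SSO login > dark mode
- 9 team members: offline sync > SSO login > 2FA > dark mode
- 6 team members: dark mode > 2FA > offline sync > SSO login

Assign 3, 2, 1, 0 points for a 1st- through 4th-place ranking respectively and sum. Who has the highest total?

offline sync

2FA: 5·2 + 6·1 + 4·1 + 6·2 + 4·3 + 9·1 + 6·2 = 65
dark mode: 5·0 + 6·2 + 4·2 + 6·1 + 4·0 + 9·0 + 6·3 = 44
offline sync: 5·1 + 6·0 + 4·3 + 6·3 + 4·2 + 9·3 + 6·1 = 76
SSO login: 5·3 + 6·3 + 4·0 + 6·0 + 4·1 + 9·2 + 6·0 = 55
offline sync has the highest Borda score (76).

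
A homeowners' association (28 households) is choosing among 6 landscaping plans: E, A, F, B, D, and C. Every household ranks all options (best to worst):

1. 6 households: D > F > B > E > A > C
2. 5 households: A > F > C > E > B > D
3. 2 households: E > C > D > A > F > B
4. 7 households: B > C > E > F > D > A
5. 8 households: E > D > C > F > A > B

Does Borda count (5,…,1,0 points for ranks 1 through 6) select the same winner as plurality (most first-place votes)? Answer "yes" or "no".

yes

Borda — scores: E 93, A 43, F 76, B 58, D 75, C 75. Winner: E.
Plurality — first-place votes: E 10, A 5, F 0, B 7, D 6, C 0. Winner: E.
The two methods agree.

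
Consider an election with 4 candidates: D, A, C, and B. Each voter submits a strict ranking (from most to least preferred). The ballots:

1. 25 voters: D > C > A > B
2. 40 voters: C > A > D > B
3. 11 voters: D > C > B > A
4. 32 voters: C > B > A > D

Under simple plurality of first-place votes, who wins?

C

First-place votes: D 36, A 0, C 72, B 0.
C has the most first-place votes.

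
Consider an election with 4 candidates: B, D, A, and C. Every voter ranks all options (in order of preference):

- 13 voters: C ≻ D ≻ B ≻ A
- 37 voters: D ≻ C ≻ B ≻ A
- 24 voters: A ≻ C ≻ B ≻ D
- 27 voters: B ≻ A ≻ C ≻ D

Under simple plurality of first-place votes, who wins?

First-place votes: B 27, D 37, A 24, C 13.
D has the most first-place votes.

D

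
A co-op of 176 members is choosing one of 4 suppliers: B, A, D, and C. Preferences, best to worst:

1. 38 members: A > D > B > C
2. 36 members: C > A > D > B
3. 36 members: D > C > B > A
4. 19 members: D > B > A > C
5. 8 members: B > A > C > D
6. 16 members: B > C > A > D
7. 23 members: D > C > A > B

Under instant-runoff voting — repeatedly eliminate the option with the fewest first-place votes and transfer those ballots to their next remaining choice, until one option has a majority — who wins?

D

Round 1: B 24, A 38, D 78, C 36. Eliminate B.
Round 2: A 46, D 78, C 52. Eliminate A.
Round 3: D 116, C 60. D has a majority.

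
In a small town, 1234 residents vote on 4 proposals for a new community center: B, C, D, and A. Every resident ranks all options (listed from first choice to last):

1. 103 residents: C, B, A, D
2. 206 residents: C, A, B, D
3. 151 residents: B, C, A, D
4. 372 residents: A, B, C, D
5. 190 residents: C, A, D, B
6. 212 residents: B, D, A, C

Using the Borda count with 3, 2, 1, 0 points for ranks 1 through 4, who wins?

A

B: 103·2 + 206·1 + 151·3 + 372·2 + 190·0 + 212·3 = 2245
C: 103·3 + 206·3 + 151·2 + 372·1 + 190·3 + 212·0 = 2171
D: 103·0 + 206·0 + 151·0 + 372·0 + 190·1 + 212·2 = 614
A: 103·1 + 206·2 + 151·1 + 372·3 + 190·2 + 212·1 = 2374
A has the highest Borda score (2374).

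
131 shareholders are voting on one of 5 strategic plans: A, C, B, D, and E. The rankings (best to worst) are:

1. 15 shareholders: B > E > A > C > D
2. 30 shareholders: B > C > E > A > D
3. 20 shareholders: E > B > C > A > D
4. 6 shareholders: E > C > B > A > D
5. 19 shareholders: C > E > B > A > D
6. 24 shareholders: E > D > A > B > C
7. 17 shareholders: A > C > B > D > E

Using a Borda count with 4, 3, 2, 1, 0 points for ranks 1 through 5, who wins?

E

A: 15·2 + 30·1 + 20·1 + 6·1 + 19·1 + 24·2 + 17·4 = 221
C: 15·1 + 30·3 + 20·2 + 6·3 + 19·4 + 24·0 + 17·3 = 290
B: 15·4 + 30·4 + 20·3 + 6·2 + 19·2 + 24·1 + 17·2 = 348
D: 15·0 + 30·0 + 20·0 + 6·0 + 19·0 + 24·3 + 17·1 = 89
E: 15·3 + 30·2 + 20·4 + 6·4 + 19·3 + 24·4 + 17·0 = 362
E has the highest Borda score (362).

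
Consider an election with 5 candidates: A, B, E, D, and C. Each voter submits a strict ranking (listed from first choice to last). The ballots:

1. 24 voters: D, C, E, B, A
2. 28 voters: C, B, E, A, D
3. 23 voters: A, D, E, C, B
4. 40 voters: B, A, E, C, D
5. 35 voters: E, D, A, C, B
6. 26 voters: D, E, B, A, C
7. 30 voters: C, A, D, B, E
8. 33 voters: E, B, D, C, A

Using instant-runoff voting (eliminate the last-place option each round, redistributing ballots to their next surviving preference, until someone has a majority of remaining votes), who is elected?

E

Round 1: A 23, B 40, E 68, D 50, C 58. Eliminate A.
Round 2: B 40, E 68, D 73, C 58. Eliminate B.
Round 3: E 108, D 73, C 58. Eliminate C.
Round 4: E 136, D 103. E has a majority.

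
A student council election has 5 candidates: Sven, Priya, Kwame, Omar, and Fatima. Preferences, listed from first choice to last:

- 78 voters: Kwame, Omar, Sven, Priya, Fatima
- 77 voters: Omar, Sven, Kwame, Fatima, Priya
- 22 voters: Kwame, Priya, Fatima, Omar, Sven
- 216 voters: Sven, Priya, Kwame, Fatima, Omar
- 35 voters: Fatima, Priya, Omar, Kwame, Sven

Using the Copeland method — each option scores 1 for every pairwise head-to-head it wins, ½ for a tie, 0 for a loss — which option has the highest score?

Sven: beats Priya, Kwame, Omar, and Fatima → score 4.
Priya: beats Kwame, Omar, and Fatima; loses to Sven → score 3.
Kwame: beats Omar and Fatima; loses to Sven and Priya → score 2.
Omar: loses to Sven, Priya, Kwame, and Fatima → score 0.
Fatima: beats Omar; loses to Sven, Priya, and Kwame → score 1.
Sven has the best pairwise record.

Sven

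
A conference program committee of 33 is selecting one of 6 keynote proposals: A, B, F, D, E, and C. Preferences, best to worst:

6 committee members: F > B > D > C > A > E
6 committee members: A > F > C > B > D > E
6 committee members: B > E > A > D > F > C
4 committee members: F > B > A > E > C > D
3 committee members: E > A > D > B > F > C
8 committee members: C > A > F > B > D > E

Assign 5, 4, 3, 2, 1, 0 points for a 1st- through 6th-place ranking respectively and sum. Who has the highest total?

A: 6·1 + 6·5 + 6·3 + 4·3 + 3·4 + 8·4 = 110
B: 6·4 + 6·2 + 6·5 + 4·4 + 3·2 + 8·2 = 104
F: 6·5 + 6·4 + 6·1 + 4·5 + 3·1 + 8·3 = 107
D: 6·3 + 6·1 + 6·2 + 4·0 + 3·3 + 8·1 = 53
E: 6·0 + 6·0 + 6·4 + 4·2 + 3·5 + 8·0 = 47
C: 6·2 + 6·3 + 6·0 + 4·1 + 3·0 + 8·5 = 74
A has the highest Borda score (110).

A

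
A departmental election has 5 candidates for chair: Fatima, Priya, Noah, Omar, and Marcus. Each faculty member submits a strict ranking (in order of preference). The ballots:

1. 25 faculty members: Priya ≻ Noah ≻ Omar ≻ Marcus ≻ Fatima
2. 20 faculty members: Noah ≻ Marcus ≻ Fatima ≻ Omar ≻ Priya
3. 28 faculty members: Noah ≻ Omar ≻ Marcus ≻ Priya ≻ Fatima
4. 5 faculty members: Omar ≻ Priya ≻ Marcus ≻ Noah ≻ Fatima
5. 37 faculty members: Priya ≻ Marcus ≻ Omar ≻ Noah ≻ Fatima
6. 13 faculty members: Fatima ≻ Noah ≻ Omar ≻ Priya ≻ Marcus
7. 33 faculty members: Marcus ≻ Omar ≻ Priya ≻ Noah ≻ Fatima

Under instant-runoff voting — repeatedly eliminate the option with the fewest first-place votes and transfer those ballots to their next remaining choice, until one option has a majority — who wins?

Round 1: Fatima 13, Priya 62, Noah 48, Omar 5, Marcus 33. Eliminate Omar.
Round 2: Fatima 13, Priya 67, Noah 48, Marcus 33. Eliminate Fatima.
Round 3: Priya 67, Noah 61, Marcus 33. Eliminate Marcus.
Round 4: Priya 100, Noah 61. Priya has a majority.

Priya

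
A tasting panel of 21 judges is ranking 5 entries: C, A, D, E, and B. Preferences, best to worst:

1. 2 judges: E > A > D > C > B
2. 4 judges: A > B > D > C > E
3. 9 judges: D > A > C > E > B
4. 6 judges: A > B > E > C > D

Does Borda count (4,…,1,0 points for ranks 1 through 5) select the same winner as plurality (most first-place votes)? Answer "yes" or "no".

yes

Borda — scores: C 30, A 73, D 48, E 29, B 30. Winner: A.
Plurality — first-place votes: C 0, A 10, D 9, E 2, B 0. Winner: A.
The two methods agree.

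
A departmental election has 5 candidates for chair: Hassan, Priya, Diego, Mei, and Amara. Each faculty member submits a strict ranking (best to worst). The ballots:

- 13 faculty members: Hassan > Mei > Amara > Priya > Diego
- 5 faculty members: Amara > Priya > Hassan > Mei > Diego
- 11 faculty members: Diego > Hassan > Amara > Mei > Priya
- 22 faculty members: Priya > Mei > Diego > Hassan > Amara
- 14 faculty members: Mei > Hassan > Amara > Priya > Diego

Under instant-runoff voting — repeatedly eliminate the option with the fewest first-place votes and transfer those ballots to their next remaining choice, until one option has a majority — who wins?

Hassan

Round 1: Hassan 13, Priya 22, Diego 11, Mei 14, Amara 5. Eliminate Amara.
Round 2: Hassan 13, Priya 27, Diego 11, Mei 14. Eliminate Diego.
Round 3: Hassan 24, Priya 27, Mei 14. Eliminate Mei.
Round 4: Hassan 38, Priya 27. Hassan has a majority.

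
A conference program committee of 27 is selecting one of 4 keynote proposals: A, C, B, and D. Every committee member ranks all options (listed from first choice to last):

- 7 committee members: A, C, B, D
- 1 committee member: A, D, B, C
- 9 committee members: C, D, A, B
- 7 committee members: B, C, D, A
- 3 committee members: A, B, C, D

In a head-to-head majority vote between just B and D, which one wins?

B

Voters preferring B to D: 17; preferring D to B: 10.
B wins the head-to-head.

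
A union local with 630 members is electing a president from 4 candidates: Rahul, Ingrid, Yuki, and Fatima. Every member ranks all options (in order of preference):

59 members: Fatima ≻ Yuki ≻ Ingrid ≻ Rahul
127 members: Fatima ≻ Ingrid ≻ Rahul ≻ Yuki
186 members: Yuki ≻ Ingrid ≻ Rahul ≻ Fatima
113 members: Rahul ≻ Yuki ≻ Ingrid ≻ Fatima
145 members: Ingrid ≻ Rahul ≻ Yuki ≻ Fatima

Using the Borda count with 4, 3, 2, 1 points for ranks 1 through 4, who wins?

Rahul: 59·1 + 127·2 + 186·2 + 113·4 + 145·3 = 1572
Ingrid: 59·2 + 127·3 + 186·3 + 113·2 + 145·4 = 1863
Yuki: 59·3 + 127·1 + 186·4 + 113·3 + 145·2 = 1677
Fatima: 59·4 + 127·4 + 186·1 + 113·1 + 145·1 = 1188
Ingrid has the highest Borda score (1863).

Ingrid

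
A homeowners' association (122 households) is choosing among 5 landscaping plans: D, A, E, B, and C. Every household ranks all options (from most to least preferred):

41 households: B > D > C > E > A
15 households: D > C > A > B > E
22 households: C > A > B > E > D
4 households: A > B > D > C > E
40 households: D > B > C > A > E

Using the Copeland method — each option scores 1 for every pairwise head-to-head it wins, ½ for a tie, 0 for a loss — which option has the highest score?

B

D: beats A, E, and C; loses to B → score 3.
A: beats E; loses to D, B, and C → score 1.
E: loses to D, A, B, and C → score 0.
B: beats D, A, E, and C → score 4.
C: beats A and E; loses to D and B → score 2.
B has the best pairwise record.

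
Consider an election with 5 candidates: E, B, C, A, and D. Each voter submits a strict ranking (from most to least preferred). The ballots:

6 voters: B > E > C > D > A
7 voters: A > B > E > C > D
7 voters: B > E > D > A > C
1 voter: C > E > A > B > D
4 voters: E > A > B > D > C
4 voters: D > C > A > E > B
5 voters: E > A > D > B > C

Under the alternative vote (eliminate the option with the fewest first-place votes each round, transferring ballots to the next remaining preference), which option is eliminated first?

C

Round 1: E 9, B 13, C 1, A 7, D 4. Eliminate C.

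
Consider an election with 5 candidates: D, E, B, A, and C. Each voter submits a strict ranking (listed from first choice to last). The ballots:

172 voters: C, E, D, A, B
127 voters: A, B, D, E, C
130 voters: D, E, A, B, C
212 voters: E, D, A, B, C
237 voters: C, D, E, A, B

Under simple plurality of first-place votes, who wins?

First-place votes: D 130, E 212, B 0, A 127, C 409.
C has the most first-place votes.

C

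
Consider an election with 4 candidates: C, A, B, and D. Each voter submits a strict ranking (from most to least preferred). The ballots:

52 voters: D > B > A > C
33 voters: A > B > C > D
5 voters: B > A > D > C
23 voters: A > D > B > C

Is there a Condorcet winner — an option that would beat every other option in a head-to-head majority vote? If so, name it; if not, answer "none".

Checking pairwise contests:
A beats C 113–0.
B beats A 57–56.
D beats B 75–38.
A beats D 61–52.
Every option loses at least one head-to-head, so there is no Condorcet winner.

none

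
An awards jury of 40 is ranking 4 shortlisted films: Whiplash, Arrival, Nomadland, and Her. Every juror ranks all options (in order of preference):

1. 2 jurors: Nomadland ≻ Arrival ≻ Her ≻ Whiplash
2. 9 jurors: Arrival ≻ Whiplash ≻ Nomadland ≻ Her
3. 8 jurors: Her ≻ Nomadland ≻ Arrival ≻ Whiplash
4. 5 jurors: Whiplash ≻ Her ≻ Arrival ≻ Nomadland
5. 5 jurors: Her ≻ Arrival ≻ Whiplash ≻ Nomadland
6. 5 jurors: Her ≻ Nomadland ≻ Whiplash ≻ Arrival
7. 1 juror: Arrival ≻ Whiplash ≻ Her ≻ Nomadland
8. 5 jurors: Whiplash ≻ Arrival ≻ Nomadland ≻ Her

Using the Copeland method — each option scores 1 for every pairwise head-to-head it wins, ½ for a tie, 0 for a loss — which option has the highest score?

Whiplash: beats Nomadland; ties Her; loses to Arrival → score 1.5.
Arrival: beats Whiplash and Nomadland; loses to Her → score 2.
Nomadland: loses to Whiplash, Arrival, and Her → score 0.
Her: beats Arrival and Nomadland; ties Whiplash → score 2.5.
Her has the best pairwise record.

Her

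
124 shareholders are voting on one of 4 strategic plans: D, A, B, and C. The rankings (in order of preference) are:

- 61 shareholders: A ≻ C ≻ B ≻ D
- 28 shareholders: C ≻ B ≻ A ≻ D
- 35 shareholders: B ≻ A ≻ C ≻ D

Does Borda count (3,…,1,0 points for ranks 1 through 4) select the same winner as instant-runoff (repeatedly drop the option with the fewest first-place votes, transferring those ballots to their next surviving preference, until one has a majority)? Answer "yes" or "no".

Borda — scores: D 0, A 281, B 222, C 241. Winner: A.
Instant-runoff — R1 D 0, A 61, B 35, C 28 (D out); R2 A 61, B 35, C 28 (C out); R3 A 61, B 63 (B winner). Winner: B.
The two methods disagree.

no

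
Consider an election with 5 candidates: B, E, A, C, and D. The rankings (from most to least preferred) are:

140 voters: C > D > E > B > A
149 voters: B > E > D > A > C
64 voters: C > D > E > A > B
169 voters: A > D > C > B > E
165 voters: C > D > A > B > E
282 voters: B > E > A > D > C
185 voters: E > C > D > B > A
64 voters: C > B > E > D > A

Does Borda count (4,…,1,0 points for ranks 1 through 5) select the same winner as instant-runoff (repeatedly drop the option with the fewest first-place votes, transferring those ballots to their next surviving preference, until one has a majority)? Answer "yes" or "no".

Borda — scores: B 2575, E 2569, A 1783, C 2625, D 2628. Winner: D.
Instant-runoff — R1 B 431, E 185, A 169, C 433, D 0 (D out); R2 B 431, E 185, A 169, C 433 (A out); R3 B 431, E 185, C 602 (E out); R4 B 431, C 787 (C winner). Winner: C.
The two methods disagree.

no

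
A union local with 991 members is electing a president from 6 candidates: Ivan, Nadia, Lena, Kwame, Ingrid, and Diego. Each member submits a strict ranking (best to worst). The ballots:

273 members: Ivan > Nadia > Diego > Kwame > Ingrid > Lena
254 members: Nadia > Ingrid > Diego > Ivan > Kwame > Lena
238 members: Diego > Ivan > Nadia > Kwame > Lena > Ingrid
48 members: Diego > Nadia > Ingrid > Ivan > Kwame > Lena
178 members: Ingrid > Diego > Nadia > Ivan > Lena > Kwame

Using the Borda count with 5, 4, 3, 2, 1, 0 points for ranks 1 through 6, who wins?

Nadia

Ivan: 273·5 + 254·2 + 238·4 + 48·2 + 178·2 = 3277
Nadia: 273·4 + 254·5 + 238·3 + 48·4 + 178·3 = 3802
Lena: 273·0 + 254·0 + 238·1 + 48·0 + 178·1 = 416
Kwame: 273·2 + 254·1 + 238·2 + 48·1 + 178·0 = 1324
Ingrid: 273·1 + 254·4 + 238·0 + 48·3 + 178·5 = 2323
Diego: 273·3 + 254·3 + 238·5 + 48·5 + 178·4 = 3723
Nadia has the highest Borda score (3802).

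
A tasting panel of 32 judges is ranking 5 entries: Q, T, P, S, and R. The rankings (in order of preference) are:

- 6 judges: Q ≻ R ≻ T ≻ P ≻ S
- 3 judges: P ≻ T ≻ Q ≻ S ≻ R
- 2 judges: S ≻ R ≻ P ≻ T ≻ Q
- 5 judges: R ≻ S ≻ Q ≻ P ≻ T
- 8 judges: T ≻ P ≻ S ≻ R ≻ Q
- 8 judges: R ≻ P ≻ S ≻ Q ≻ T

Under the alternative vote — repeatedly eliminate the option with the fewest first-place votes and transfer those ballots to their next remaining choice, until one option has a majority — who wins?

Round 1: Q 6, T 8, P 3, S 2, R 13. Eliminate S.
Round 2: Q 6, T 8, P 3, R 15. Eliminate P.
Round 3: Q 6, T 11, R 15. Eliminate Q.
Round 4: T 11, R 21. R has a majority.

R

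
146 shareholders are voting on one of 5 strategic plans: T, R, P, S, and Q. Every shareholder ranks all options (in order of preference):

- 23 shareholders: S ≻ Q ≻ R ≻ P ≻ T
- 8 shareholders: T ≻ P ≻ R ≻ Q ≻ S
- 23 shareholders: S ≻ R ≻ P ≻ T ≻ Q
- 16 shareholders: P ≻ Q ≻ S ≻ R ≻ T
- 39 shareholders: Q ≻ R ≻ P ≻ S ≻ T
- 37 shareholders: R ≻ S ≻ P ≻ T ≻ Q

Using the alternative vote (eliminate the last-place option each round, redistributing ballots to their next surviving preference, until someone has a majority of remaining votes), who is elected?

Round 1: T 8, R 37, P 16, S 46, Q 39. Eliminate T.
Round 2: R 37, P 24, S 46, Q 39. Eliminate P.
Round 3: R 45, S 46, Q 55. Eliminate R.
Round 4: S 83, Q 63. S has a majority.

S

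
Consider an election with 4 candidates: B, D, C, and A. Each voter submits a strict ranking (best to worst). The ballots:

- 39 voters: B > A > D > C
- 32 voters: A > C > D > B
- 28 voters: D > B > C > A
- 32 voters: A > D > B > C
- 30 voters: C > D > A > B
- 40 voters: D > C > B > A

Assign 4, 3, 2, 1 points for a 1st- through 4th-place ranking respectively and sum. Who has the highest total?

D

B: 39·4 + 32·1 + 28·3 + 32·2 + 30·1 + 40·2 = 446
D: 39·2 + 32·2 + 28·4 + 32·3 + 30·3 + 40·4 = 600
C: 39·1 + 32·3 + 28·2 + 32·1 + 30·4 + 40·3 = 463
A: 39·3 + 32·4 + 28·1 + 32·4 + 30·2 + 40·1 = 501
D has the highest Borda score (600).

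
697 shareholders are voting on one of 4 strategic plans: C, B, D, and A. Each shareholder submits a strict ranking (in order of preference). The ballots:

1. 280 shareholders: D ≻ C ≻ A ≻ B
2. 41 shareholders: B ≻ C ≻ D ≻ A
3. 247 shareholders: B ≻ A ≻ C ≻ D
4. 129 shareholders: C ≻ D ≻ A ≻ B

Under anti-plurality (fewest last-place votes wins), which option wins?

Last-place votes: C 0, B 409, D 247, A 41.
C is ranked last by the fewest voters, so C wins.

C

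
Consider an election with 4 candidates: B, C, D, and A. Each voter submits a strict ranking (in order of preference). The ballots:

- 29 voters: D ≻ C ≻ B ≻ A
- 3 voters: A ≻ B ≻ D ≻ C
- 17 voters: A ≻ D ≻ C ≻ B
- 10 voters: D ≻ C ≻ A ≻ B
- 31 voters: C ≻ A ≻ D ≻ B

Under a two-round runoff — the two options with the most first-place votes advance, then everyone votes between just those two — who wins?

D

Round 1 first-place votes: B 0, C 31, D 39, A 20.
D and C advance.
Runoff: D is preferred to C by 59 voters; C by 31.
D wins the runoff.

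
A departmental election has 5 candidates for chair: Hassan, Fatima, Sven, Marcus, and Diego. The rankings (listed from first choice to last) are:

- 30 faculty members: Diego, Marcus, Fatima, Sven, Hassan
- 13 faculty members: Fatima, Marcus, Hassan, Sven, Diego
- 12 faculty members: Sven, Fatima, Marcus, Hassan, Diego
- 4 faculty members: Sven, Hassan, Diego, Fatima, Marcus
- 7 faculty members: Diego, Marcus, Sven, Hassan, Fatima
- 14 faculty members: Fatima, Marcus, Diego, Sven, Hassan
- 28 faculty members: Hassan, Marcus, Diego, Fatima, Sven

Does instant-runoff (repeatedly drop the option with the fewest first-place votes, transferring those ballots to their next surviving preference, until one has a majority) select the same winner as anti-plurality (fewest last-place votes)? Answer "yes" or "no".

Instant-runoff — R1 Hassan 28, Fatima 27, Sven 16, Marcus 0, Diego 37 (Marcus out); R2 Hassan 28, Fatima 27, Sven 16, Diego 37 (Sven out); R3 Hassan 32, Fatima 39, Diego 37 (Hassan out); R4 Fatima 39, Diego 69 (Diego winner). Winner: Diego.
Anti-plurality — last-place votes: Hassan 44, Fatima 7, Sven 28, Marcus 4, Diego 25. Winner: Marcus.
The two methods disagree.

no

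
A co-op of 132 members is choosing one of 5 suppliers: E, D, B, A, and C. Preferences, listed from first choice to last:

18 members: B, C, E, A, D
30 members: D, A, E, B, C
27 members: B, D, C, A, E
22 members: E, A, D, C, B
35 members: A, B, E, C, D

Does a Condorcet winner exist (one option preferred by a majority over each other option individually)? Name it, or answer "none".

A vs E: 92–40 for A.
A vs D: 75–57 for A.
A vs B: 87–45 for A.
A vs C: 87–45 for A.
A beats every other option head-to-head.

A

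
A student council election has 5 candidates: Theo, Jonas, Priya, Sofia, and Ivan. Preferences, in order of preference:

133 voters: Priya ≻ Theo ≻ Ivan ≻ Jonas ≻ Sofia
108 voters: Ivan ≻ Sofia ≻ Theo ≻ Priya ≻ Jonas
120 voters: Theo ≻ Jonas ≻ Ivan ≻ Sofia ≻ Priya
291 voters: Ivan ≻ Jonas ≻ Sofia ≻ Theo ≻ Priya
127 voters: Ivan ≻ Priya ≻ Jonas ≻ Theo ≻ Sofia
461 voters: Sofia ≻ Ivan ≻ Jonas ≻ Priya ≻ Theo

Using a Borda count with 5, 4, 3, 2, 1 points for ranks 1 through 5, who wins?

Theo: 133·4 + 108·3 + 120·5 + 291·2 + 127·2 + 461·1 = 2753
Jonas: 133·2 + 108·1 + 120·4 + 291·4 + 127·3 + 461·3 = 3782
Priya: 133·5 + 108·2 + 120·1 + 291·1 + 127·4 + 461·2 = 2722
Sofia: 133·1 + 108·4 + 120·2 + 291·3 + 127·1 + 461·5 = 4110
Ivan: 133·3 + 108·5 + 120·3 + 291·5 + 127·5 + 461·4 = 5233
Ivan has the highest Borda score (5233).

Ivan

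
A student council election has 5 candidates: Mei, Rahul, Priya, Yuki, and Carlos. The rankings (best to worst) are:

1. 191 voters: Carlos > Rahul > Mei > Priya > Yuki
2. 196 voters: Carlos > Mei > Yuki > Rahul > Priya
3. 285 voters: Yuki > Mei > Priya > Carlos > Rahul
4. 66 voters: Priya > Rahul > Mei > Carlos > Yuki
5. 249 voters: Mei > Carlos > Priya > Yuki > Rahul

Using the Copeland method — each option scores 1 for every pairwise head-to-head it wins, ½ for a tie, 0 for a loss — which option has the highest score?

Mei: beats Rahul, Priya, Yuki, and Carlos → score 4.
Rahul: loses to Mei, Priya, Yuki, and Carlos → score 0.
Priya: beats Rahul and Yuki; loses to Mei and Carlos → score 2.
Yuki: beats Rahul; loses to Mei, Priya, and Carlos → score 1.
Carlos: beats Rahul, Priya, and Yuki; loses to Mei → score 3.
Mei has the best pairwise record.

Mei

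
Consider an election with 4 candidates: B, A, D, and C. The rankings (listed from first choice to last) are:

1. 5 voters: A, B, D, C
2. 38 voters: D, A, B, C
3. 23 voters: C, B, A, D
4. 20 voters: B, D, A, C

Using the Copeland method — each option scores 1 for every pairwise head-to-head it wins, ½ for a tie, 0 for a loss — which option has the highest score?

B

B: beats D and C; ties A → score 2.5.
A: beats C; ties B; loses to D → score 1.5.
D: beats A and C; loses to B → score 2.
C: loses to B, A, and D → score 0.
B has the best pairwise record.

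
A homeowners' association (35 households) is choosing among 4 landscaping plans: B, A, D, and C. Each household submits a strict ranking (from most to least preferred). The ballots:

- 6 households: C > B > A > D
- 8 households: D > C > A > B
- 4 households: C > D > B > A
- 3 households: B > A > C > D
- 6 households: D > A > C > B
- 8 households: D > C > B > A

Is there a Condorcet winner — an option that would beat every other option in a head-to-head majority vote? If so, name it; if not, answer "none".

D vs B: 26–9 for D.
D vs A: 26–9 for D.
D vs C: 22–13 for D.
D beats every other option head-to-head.

D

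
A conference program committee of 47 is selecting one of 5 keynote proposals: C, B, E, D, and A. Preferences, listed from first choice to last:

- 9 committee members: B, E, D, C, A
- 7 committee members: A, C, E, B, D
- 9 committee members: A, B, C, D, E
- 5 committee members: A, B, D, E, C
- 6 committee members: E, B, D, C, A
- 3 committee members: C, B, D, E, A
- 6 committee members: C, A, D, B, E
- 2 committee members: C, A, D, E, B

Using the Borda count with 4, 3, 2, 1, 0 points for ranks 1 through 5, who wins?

C: 9·1 + 7·3 + 9·2 + 5·0 + 6·1 + 3·4 + 6·4 + 2·4 = 98
B: 9·4 + 7·1 + 9·3 + 5·3 + 6·3 + 3·3 + 6·1 + 2·0 = 118
E: 9·3 + 7·2 + 9·0 + 5·1 + 6·4 + 3·1 + 6·0 + 2·1 = 75
D: 9·2 + 7·0 + 9·1 + 5·2 + 6·2 + 3·2 + 6·2 + 2·2 = 71
A: 9·0 + 7·4 + 9·4 + 5·4 + 6·0 + 3·0 + 6·3 + 2·3 = 108
B has the highest Borda score (118).

B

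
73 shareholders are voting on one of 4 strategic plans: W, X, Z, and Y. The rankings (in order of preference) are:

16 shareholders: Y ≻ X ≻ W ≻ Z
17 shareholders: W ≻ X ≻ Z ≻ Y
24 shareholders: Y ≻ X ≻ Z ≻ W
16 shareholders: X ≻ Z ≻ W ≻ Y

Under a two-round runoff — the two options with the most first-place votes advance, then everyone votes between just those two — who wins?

Round 1 first-place votes: W 17, X 16, Z 0, Y 40.
Y and W advance.
Runoff: Y is preferred to W by 40 voters; W by 33.
Y wins the runoff.

Y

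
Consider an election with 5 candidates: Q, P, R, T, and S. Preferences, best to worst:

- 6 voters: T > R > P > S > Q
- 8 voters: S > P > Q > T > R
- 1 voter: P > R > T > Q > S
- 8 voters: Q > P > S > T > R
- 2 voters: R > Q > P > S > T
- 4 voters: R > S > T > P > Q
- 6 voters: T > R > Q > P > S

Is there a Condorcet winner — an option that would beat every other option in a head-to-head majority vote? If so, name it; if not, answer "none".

Checking pairwise contests:
P beats Q 19–16.
R beats P 18–17.
T beats R 28–7.
Q beats T 18–17.
P beats S 23–12.
Every option loses at least one head-to-head, so there is no Condorcet winner.

none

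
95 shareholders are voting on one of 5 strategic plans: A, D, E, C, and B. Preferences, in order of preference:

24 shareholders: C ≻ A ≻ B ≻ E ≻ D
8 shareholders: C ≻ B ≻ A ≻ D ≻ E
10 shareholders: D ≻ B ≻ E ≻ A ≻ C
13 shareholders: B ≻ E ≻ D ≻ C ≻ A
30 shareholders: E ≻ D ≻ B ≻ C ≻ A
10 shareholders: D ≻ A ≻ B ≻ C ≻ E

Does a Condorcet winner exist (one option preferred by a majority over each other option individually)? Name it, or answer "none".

none

Checking pairwise contests:
D beats A 63–32.
E beats D 67–28.
B beats E 65–30.
D beats C 63–32.
D beats B 50–45.
Every option loses at least one head-to-head, so there is no Condorcet winner.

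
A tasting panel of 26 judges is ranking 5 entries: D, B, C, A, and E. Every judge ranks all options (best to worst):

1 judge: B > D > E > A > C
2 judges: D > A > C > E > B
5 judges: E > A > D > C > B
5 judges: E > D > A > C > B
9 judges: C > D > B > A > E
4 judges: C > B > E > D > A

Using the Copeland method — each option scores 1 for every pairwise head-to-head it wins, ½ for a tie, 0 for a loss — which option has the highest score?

D: beats B and A; ties C; loses to E → score 2.5.
B: beats A and E; loses to D and C → score 2.
C: beats B and E; ties D and A → score 3.
A: ties C; loses to D, B, and E → score 0.5.
E: beats D and A; loses to B and C → score 2.
C has the best pairwise record.

C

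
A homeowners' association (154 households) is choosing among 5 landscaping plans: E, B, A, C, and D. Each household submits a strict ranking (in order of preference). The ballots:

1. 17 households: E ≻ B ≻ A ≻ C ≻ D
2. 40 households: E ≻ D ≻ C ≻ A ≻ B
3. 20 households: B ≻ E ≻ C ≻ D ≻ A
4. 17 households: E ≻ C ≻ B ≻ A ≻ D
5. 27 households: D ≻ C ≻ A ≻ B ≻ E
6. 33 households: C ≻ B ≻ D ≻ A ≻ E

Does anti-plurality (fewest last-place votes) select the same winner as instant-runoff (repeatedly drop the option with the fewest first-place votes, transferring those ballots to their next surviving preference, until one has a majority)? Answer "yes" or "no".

Anti-plurality — last-place votes: E 60, B 40, A 20, C 0, D 34. Winner: C.
Instant-runoff — R1 E 74, B 20, A 0, C 33, D 27 (A out); R2 E 74, B 20, C 33, D 27 (B out); R3 E 94, C 33, D 27 (E winner). Winner: E.
The two methods disagree.

no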